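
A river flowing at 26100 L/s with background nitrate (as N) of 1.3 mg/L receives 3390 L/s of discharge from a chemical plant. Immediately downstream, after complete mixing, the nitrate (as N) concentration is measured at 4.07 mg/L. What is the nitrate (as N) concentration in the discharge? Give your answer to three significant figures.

Mass balance: 26100·1.300 + 3390·Cₑ = 29490·4.070
→ Cₑ = (29490·4.070 − 26100·1.300) / 3390 = 25.40 mg/L.

25.4 mg/L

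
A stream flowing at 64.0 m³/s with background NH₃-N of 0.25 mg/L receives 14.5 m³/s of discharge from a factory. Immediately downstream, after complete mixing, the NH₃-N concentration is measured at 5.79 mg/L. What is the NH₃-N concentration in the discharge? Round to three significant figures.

Mass balance: 64.00·0.2500 + 14.50·Cₑ = 78.50·5.790
→ Cₑ = (78.50·5.790 − 64.00·0.2500) / 14.50 = 30.24 mg/L.

30.2 mg/L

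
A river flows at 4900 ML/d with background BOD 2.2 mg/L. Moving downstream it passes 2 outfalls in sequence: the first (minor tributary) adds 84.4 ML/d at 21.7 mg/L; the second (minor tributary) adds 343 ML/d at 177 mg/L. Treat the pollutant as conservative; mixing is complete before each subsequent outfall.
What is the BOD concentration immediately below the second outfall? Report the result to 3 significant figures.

13.8 mg/L

Below outfall 1: Q → 4984 ML/d, C = (4900·2.200 + 84.40·21.70)/4984 = 2.530 mg/L.
Below outfall 2: Q → 5327 ML/d, C = (4984·2.530 + 343.0·177.0)/5327 = 13.76 mg/L.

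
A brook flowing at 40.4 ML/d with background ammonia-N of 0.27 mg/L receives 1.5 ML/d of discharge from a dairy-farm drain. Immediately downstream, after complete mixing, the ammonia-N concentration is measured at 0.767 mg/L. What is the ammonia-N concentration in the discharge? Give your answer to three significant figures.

Mass balance: 40.40·0.2700 + 1.500·Cₑ = 41.90·0.7670
→ Cₑ = (41.90·0.7670 − 40.40·0.2700) / 1.500 = 14.15 mg/L.

14.2 mg/L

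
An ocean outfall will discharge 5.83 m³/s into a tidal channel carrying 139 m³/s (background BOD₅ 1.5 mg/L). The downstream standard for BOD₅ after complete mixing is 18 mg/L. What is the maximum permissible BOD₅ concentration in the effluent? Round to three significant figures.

At the limit, (Qr·Cr + Qe·Cₑ)/(Qr + Qe) = 18:
Cₑ = (144.8·18 − 139.0·1.500) / 5.830 = 411.4 mg/L.

411 mg/L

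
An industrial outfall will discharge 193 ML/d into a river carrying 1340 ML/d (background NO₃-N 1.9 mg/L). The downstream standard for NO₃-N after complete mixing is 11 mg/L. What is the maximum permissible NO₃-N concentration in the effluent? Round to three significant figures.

At the limit, (Qr·Cr + Qe·Cₑ)/(Qr + Qe) = 11:
Cₑ = (1533·11 − 1340·1.900) / 193.0 = 74.18 mg/L.

74.2 mg/L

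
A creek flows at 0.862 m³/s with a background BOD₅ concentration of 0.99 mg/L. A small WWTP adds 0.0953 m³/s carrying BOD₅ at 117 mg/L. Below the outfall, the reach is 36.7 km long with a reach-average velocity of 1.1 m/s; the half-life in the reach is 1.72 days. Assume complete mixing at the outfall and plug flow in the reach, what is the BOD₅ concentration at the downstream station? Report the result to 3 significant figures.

Flow-weighted average: C = (0.8620·0.9900 + 0.09530·117.0) / 0.9573 = 12.00/0.9573 = 12.54 mg/L.
Travel time t = 36.7·1000 / 1.1 = 33360 s = 9.268 h.
Half-life 1.72 d → k = ln 2 / 1.72 = 0.4030 d⁻¹.
Applying C = C₀e^(−kt): 12.54 × 0.8559 = 10.73 mg/L.

10.7 mg/L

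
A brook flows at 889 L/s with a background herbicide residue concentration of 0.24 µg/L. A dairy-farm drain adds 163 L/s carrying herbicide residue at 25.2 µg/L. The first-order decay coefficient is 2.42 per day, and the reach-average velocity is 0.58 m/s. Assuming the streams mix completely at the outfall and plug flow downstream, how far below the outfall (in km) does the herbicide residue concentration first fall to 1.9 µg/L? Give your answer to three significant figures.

16.0 km

Conservation of mass: C = (889.0·0.2400 + 163.0·25.20) / 1052 = 4321/1052 = 4.107 µg/L.
Set 4.107·exp(−k·t) = 1.9 → t = ln(4.107/1.9)/k = 27520 s = 7.646 h.
Distance = v·t = 0.58·27520 = 15960 m = 15.96 km.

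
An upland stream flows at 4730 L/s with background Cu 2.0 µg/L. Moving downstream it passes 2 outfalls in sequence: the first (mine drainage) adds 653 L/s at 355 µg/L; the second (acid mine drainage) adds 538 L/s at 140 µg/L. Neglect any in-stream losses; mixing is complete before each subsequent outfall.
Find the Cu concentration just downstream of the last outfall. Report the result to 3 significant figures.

Outfall 1: combined Q = 5383 L/s; C = (4730·2.000 + 653.0·355.0)/5383 = 44.82 µg/L.
Outfall 2: combined Q = 5921 L/s; C = (5383·44.82 + 538.0·140.0)/5921 = 53.47 µg/L.

53.5 µg/L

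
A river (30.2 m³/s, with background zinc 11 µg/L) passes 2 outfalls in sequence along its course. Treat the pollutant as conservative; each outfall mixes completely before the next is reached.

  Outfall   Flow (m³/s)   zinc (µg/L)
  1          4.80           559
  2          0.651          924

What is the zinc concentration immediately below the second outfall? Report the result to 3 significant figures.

101 µg/L

After outfall 1: Q = 30.20 + 4.800 = 35.00 m³/s; C = (30.20·11.00 + 4.800·559.0)/35.00 = 86.15 µg/L.
After outfall 2: Q = 35.00 + 0.6510 = 35.65 m³/s; C = (35.00·86.15 + 0.6510·924.0)/35.65 = 101.5 µg/L.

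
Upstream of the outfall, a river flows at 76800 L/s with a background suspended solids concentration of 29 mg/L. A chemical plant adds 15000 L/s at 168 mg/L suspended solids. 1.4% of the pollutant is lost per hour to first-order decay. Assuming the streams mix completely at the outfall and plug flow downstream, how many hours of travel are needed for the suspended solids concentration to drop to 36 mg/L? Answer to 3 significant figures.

Mass balance: C = (76800·29.00 + 15000·168.0) / 91800 = 4747000/91800 = 51.71 mg/L.
1.4%/h lost → k = −ln(1 − 0.014) = 0.01410 h⁻¹.
51.71·exp(−k·t) = 36 → t = ln(51.71/36)/k = 92480 s = 25.69 h.

25.7 h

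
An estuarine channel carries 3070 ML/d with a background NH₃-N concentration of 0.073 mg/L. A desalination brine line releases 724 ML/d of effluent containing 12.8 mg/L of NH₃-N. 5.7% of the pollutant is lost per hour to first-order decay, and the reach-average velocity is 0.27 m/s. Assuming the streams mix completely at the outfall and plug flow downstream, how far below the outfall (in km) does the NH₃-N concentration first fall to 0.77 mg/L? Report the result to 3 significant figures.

Mass balance: C = (3070·0.07300 + 724.0·12.80) / 3794 = 9491/3794 = 2.502 mg/L.
5.7%/h lost → k = −ln(1 − 0.057) = 0.05869 h⁻¹.
Set 2.502·exp(−k·t) = 0.77 → t = ln(2.502/0.77)/k = 72280 s = 20.08 h.
Distance = v·t = 0.27·72280 = 19520 m = 19.52 km.

19.5 km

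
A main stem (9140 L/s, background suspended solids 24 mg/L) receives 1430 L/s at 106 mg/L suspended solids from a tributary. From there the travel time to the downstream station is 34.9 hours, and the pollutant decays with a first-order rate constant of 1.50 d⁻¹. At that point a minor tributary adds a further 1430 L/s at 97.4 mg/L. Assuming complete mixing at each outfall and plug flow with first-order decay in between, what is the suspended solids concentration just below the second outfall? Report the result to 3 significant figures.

15.1 mg/L

Flow-weighted average: C = (9140·24.00 + 1430·106.0) / 10570 = 370900/10570 = 35.09 mg/L; combined flow 10570 L/s.
After decay, C = 35.09 × e^(−kt) = 35.09 × 0.1129 = 3.962 mg/L.
Second outfall: C = (10570·3.962 + 1430·97.40)/12000 = 15.10 mg/L.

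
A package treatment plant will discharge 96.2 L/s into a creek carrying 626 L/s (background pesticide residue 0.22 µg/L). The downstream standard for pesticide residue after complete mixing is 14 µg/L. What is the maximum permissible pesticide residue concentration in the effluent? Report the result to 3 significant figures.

104 µg/L

At the limit, (Qr·Cr + Qe·Cₑ)/(Qr + Qe) = 14:
Cₑ = (722.2·14 − 626.0·0.2200) / 96.20 = 103.7 µg/L.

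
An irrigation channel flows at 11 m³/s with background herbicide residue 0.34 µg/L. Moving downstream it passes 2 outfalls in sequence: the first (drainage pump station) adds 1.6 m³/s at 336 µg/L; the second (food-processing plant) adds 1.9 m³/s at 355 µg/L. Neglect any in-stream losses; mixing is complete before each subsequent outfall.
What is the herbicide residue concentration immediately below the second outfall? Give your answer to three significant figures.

After outfall 1: Q = 11.00 + 1.600 = 12.60 m³/s; C = (11.00·0.3400 + 1.600·336.0)/12.60 = 42.96 µg/L.
After outfall 2: Q = 12.60 + 1.900 = 14.50 m³/s; C = (12.60·42.96 + 1.900·355.0)/14.50 = 83.85 µg/L.

83.9 µg/L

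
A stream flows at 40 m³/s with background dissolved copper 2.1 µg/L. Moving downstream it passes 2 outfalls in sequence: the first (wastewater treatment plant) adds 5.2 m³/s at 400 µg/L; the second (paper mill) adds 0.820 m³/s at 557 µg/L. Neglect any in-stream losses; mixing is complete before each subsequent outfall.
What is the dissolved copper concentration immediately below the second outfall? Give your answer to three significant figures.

Below outfall 1: Q → 45.20 m³/s, C = (40.00·2.100 + 5.200·400.0)/45.20 = 47.88 µg/L.
Below outfall 2: Q → 46.02 m³/s, C = (45.20·47.88 + 0.8200·557.0)/46.02 = 56.95 µg/L.

56.9 µg/L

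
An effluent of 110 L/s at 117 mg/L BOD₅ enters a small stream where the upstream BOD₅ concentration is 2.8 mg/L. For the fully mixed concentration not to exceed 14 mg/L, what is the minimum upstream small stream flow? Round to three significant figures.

Set C_mix = 14: (Q·2.800 + 110.0·117.0) / (Q + 110.0) = 14
→ Q = 110.0·(117.0 − 14)/(14 − 2.800) = 1012 L/s.

1010 L/s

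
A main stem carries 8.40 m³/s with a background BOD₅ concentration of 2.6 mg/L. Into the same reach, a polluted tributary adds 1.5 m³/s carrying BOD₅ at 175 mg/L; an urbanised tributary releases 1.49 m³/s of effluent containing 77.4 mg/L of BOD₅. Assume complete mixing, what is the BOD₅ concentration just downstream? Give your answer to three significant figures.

35.1 mg/L

Flow-weighted average: C = (8.400·2.600 + 1.500·175.0 + 1.490·77.40) / 11.39 = 399.7/11.39 = 35.09 mg/L.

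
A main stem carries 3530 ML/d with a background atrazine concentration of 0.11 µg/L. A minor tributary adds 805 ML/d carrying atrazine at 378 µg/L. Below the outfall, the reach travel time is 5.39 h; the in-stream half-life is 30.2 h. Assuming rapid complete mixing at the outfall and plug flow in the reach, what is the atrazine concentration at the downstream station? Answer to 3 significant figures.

Mass balance: C = (3530·0.1100 + 805.0·378.0) / 4335 = 304700/4335 = 70.28 µg/L.
Half-life 30.2 h → k = ln 2 / 30.2 = 0.02295 h⁻¹ = 0.5508 d⁻¹.
Applying C = C₀e^(−kt): 70.28 × 0.8836 = 62.10 µg/L.

62.1 µg/L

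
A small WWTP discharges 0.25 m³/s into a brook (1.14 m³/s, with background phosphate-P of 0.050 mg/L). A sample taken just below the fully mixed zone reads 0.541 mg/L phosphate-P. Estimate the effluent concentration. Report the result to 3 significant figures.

Mass balance: 1.140·0.05000 + 0.2500·Cₑ = 1.390·0.5410
→ Cₑ = (1.390·0.5410 − 1.140·0.05000) / 0.2500 = 2.780 mg/L.

2.78 mg/L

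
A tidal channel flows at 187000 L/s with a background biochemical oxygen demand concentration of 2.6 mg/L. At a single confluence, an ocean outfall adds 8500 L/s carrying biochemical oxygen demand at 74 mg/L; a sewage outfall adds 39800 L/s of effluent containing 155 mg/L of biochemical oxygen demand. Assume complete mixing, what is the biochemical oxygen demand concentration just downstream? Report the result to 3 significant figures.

31.0 mg/L

After mixing, C = (187000·2.600 + 8500·74.00 + 39800·155.0) / 235300 = 7284000/235300 = 30.96 mg/L.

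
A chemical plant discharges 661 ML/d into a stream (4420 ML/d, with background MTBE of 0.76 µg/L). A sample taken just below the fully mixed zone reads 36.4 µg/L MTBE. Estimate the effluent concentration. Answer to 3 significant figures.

Mass balance: 4420·0.7600 + 661.0·Cₑ = 5081·36.40
→ Cₑ = (5081·36.40 − 4420·0.7600) / 661.0 = 274.7 µg/L.

275 µg/L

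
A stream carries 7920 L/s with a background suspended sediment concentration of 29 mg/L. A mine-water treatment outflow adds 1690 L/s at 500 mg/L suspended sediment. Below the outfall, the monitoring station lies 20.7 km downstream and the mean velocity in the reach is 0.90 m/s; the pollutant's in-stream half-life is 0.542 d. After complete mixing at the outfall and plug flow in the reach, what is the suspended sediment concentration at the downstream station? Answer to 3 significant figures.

79.6 mg/L

Mass balance: C = (7920·29.00 + 1690·500.0) / 9610 = 1075000/9610 = 111.8 mg/L.
Travel time t = 20.7·1000 / 0.90 = 23000 s = 6.389 h.
Half-life 0.542 d → k = ln 2 / 0.542 = 1.279 d⁻¹.
Applying C = C₀e^(−kt): 111.8 × 0.7115 = 79.56 mg/L.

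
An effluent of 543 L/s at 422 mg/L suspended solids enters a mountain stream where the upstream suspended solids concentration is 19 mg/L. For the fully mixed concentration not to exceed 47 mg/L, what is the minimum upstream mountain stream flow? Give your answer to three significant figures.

7270 L/s

Set C_mix = 47: (Q·19.00 + 543.0·422.0) / (Q + 543.0) = 47
→ Q = 543.0·(422.0 − 47)/(47 − 19.00) = 7272 L/s.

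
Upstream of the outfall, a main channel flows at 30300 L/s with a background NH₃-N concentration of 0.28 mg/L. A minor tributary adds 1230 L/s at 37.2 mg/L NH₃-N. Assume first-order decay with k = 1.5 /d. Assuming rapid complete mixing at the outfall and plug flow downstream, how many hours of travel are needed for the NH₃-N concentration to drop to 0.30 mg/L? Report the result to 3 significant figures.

27.9 h

Mixed concentration C = ΣQC/ΣQ = (30300·0.2800 + 1230·37.20) / 31530 = 54240/31530 = 1.720 mg/L.
1.720·exp(−k·t) = 0.30 → t = ln(1.720/0.30)/k = 100600 s = 27.94 h.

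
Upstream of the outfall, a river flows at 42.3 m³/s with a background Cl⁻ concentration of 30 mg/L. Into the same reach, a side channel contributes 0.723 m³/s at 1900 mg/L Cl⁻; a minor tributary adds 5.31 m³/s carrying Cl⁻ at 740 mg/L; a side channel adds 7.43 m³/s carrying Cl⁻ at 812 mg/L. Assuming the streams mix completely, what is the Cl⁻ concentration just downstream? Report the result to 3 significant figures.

After mixing, C = (42.30·30.00 + 0.7230·1900 + 5.310·740.0 + 7.430·812.0) / 55.76 = 12610/55.76 = 226.1 mg/L.

226 mg/L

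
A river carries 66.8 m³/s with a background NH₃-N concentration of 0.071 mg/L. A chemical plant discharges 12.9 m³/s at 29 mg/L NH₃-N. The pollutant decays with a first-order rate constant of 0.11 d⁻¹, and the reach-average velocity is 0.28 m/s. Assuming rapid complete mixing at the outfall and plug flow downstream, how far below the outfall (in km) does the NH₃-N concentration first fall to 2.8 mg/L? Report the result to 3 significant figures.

116 km

Conservation of mass: C = (66.80·0.07100 + 12.90·29.00) / 79.70 = 378.8/79.70 = 4.753 mg/L.
Set 4.753·exp(−k·t) = 2.8 → t = ln(4.753/2.8)/k = 415700 s = 115.5 h.
Distance = v·t = 0.28·415700 = 116400 m = 116.4 km.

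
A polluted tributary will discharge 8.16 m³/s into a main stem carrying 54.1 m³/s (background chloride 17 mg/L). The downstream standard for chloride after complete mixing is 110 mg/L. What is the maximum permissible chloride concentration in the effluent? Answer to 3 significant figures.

At the limit, (Qr·Cr + Qe·Cₑ)/(Qr + Qe) = 110:
Cₑ = (62.26·110 − 54.10·17.00) / 8.160 = 726.6 mg/L.

727 mg/L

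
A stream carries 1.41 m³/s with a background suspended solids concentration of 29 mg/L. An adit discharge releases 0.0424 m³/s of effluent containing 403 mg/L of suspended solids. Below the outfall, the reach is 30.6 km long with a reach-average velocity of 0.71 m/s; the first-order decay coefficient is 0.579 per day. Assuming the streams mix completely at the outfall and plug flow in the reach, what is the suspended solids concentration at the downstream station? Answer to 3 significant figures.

29.9 mg/L

Mixed concentration C = ΣQC/ΣQ = (1.410·29.00 + 0.04240·403.0) / 1.452 = 57.98/1.452 = 39.92 mg/L.
Travel time t = 30.6·1000 / 0.71 = 43100 s = 11.97 h.
First-order decay: C = 39.92·exp(−k·t) = 39.92·0.7491 = 29.90 mg/L.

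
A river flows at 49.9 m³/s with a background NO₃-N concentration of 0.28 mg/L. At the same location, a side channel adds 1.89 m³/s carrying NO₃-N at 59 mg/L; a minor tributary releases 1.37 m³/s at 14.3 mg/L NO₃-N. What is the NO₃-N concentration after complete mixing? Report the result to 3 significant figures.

Flow-weighted average: C = (49.90·0.2800 + 1.890·59.00 + 1.370·14.30) / 53.16 = 145.1/53.16 = 2.729 mg/L.

2.73 mg/L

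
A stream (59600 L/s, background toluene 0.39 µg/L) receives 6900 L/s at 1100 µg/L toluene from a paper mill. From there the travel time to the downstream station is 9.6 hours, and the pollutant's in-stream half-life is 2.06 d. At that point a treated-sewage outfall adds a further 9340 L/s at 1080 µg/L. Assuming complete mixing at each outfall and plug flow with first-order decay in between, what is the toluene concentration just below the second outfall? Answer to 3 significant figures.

221 µg/L

Mass balance: C = (59600·0.3900 + 6900·1100) / 66500 = 7613000/66500 = 114.5 µg/L; combined flow 66500 L/s.
Half-life 2.06 d → k = ln 2 / 2.06 = 0.3365 d⁻¹.
First-order decay: C = 114.5·exp(−k·t) = 114.5·0.8741 = 100.1 µg/L.
At the second outfall, C = (66500·100.1 + 9340·1080) / (66500 + 9340) = 220.8 µg/L.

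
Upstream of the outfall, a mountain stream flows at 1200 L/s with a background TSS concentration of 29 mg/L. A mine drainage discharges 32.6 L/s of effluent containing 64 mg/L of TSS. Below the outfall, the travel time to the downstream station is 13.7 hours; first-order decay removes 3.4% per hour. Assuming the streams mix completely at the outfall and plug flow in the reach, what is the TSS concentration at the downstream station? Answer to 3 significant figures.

18.6 mg/L

Mass balance: C = (1200·29.00 + 32.60·64.00) / 1233 = 36890/1233 = 29.93 mg/L.
3.4%/h lost → k = −ln(1 − 0.034) = 0.03459 h⁻¹.
Applying C = C₀e^(−kt): 29.93 × 0.6226 = 18.63 mg/L.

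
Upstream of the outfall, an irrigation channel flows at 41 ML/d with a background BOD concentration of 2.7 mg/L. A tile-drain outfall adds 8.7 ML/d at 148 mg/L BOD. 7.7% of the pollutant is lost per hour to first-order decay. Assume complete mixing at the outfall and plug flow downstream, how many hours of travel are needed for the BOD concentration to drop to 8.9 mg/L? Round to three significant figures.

14.4 h

After mixing, C = (41.00·2.700 + 8.700·148.0) / 49.70 = 1398/49.70 = 28.13 mg/L.
7.7%/h lost → k = −ln(1 − 0.077) = 0.08013 h⁻¹.
28.13·exp(−k·t) = 8.9 → t = ln(28.13/8.9)/k = 51710 s = 14.36 h.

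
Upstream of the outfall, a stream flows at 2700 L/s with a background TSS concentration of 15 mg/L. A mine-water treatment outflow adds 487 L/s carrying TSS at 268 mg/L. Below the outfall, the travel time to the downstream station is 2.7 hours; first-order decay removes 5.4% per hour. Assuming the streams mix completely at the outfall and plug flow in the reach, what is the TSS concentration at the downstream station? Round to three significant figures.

46.2 mg/L

Mass balance: C = (2700·15.00 + 487.0·268.0) / 3187 = 171000/3187 = 53.66 mg/L.
5.4%/h lost → k = −ln(1 − 0.054) = 0.05551 h⁻¹.
Decay over the reach: 53.66·exp(−kt) = 53.66·0.8608 = 46.19 mg/L.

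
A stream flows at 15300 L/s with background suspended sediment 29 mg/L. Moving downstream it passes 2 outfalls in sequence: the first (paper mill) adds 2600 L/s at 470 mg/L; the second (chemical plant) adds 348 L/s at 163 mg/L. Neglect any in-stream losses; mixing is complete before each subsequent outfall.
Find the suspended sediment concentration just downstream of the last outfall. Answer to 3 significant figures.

94.4 mg/L

After outfall 1: Q = 15300 + 2600 = 17900 L/s; C = (15300·29.00 + 2600·470.0)/17900 = 93.06 mg/L.
After outfall 2: Q = 17900 + 348.0 = 18250 L/s; C = (17900·93.06 + 348.0·163.0)/18250 = 94.39 mg/L.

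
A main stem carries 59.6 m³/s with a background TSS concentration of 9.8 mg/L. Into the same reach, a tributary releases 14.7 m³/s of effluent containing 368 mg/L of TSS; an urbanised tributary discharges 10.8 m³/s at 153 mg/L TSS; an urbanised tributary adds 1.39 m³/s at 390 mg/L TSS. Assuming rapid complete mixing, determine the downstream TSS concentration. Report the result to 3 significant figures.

94.7 mg/L

Flow-weighted average: C = (59.60·9.800 + 14.70·368.0 + 10.80·153.0 + 1.390·390.0) / 86.49 = 8188/86.49 = 94.67 mg/L.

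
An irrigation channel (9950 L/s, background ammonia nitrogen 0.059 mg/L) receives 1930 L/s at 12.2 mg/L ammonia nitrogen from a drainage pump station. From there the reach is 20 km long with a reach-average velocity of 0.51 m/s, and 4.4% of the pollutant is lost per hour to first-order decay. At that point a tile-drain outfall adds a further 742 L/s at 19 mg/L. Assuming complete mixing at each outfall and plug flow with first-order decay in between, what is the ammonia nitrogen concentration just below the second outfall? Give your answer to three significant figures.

Flow-weighted average: C = (9950·0.05900 + 1930·12.20) / 11880 = 24130/11880 = 2.031 mg/L; combined flow 11880 L/s.
Travel time t = 20·1000 / 0.51 = 39220 s = 10.89 h.
4.4%/h lost → k = −ln(1 − 0.044) = 0.04500 h⁻¹.
Applying C = C₀e^(−kt): 2.031 × 0.6125 = 1.244 mg/L.
Second outfall: C = (11880·1.244 + 742.0·19.00)/12620 = 2.288 mg/L.

2.29 mg/L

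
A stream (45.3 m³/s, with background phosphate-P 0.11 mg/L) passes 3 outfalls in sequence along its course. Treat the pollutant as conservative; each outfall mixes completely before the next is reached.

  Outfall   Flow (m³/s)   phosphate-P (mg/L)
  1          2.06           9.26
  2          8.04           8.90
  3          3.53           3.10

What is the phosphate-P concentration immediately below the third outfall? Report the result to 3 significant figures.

Outfall 1: combined Q = 47.36 m³/s; C = (45.30·0.1100 + 2.060·9.260)/47.36 = 0.5080 mg/L.
Outfall 2: combined Q = 55.40 m³/s; C = (47.36·0.5080 + 8.040·8.900)/55.40 = 1.726 mg/L.
Outfall 3: combined Q = 58.93 m³/s; C = (55.40·1.726 + 3.530·3.100)/58.93 = 1.808 mg/L.

1.81 mg/L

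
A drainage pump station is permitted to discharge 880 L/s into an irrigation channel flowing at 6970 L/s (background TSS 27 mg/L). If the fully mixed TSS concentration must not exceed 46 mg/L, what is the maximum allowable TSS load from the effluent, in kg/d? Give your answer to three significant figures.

14900 kg/d

Mass balance at the limit: 6970·27.00 + 880.0·Cₑ = 7850·46 → Cₑ = 196.5 mg/L.
880.0 L/s = 0.8800 m³/s. Load = 0.8800 m³/s × 196.5 g/m³ × 86 400 s/d = 14940 kg/d.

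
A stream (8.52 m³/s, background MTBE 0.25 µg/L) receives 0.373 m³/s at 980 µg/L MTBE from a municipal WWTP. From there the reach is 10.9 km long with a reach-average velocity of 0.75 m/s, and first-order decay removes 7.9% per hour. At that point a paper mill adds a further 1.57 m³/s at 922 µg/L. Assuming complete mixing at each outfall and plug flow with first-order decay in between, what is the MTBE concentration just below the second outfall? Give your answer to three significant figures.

164 µg/L

Flow-weighted average: C = (8.520·0.2500 + 0.3730·980.0) / 8.893 = 367.7/8.893 = 41.34 µg/L; combined flow 8.893 m³/s.
Travel time t = 10.9·1000 / 0.75 = 14530 s = 4.037 h.
7.9%/h lost → k = −ln(1 − 0.079) = 0.08230 h⁻¹.
First-order decay: C = 41.34·exp(−k·t) = 41.34·0.7173 = 29.66 µg/L.
At the second outfall, C = (8.893·29.66 + 1.570·922.0) / (8.893 + 1.570) = 163.6 µg/L.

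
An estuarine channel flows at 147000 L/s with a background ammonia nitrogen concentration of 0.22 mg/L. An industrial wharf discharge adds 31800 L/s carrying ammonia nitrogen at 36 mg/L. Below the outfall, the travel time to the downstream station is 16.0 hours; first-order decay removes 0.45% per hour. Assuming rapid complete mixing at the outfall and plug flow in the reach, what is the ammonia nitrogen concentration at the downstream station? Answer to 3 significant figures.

Mass balance: C = (147000·0.2200 + 31800·36.00) / 178800 = 1177000/178800 = 6.584 mg/L.
0.45%/h lost → k = −ln(1 − 0.0045) = 0.004510 h⁻¹.
Decay over the reach: 6.584·exp(−kt) = 6.584·0.9304 = 6.125 mg/L.

6.13 mg/L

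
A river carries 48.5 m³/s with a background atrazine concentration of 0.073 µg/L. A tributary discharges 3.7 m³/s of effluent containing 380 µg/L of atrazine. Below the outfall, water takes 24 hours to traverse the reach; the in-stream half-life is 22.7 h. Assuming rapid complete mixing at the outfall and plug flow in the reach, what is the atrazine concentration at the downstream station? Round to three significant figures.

13.0 µg/L

Mixed concentration C = ΣQC/ΣQ = (48.50·0.07300 + 3.700·380.0) / 52.20 = 1410/52.20 = 27.00 µg/L.
Half-life 22.7 h → k = ln 2 / 22.7 = 0.03054 h⁻¹ = 0.7328 d⁻¹.
After decay, C = 27.00 × e^(−kt) = 27.00 × 0.4805 = 12.98 µg/L.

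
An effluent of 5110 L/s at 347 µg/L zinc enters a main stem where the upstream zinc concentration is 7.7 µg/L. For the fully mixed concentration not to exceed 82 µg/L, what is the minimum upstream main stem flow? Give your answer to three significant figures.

Set C_mix = 82: (Q·7.700 + 5110·347.0) / (Q + 5110) = 82
→ Q = 5110·(347.0 − 82)/(82 − 7.700) = 18230 L/s.

18200 L/s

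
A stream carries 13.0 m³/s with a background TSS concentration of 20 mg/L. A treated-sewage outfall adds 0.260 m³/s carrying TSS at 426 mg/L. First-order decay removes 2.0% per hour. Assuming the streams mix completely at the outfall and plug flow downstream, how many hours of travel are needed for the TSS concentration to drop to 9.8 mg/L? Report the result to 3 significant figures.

After mixing, C = (13.00·20.00 + 0.2600·426.0) / 13.26 = 370.8/13.26 = 27.96 mg/L.
2.0%/h lost → k = −ln(1 − 0.02) = 0.02020 h⁻¹.
27.96·exp(−k·t) = 9.8 → t = ln(27.96/9.8)/k = 186800 s = 51.90 h.

51.9 h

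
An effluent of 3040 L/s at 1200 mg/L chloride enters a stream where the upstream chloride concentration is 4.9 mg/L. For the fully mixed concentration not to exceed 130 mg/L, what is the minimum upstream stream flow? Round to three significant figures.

26000 L/s

Set C_mix = 130: (Q·4.900 + 3040·1200) / (Q + 3040) = 130
→ Q = 3040·(1200 − 130)/(130 − 4.900) = 26000 L/s.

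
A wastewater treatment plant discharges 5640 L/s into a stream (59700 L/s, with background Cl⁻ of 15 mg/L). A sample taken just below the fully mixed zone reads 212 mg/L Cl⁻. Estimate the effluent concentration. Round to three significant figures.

2300 mg/L

Mass balance: 59700·15.00 + 5640·Cₑ = 65340·212.0
→ Cₑ = (65340·212.0 − 59700·15.00) / 5640 = 2297 mg/L.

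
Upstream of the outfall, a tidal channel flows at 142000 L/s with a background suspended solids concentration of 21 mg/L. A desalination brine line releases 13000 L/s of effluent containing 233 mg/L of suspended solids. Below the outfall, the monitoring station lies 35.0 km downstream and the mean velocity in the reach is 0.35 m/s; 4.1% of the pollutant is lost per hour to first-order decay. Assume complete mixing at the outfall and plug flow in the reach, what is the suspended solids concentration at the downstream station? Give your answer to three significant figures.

12.1 mg/L

Mass balance: C = (142000·21.00 + 13000·233.0) / 155000 = 6011000/155000 = 38.78 mg/L.
Travel time t = 35.0·1000 / 0.35 = 100000 s = 27.78 h.
4.1%/h lost → k = −ln(1 − 0.041) = 0.04186 h⁻¹.
First-order decay: C = 38.78·exp(−k·t) = 38.78·0.3126 = 12.12 mg/L.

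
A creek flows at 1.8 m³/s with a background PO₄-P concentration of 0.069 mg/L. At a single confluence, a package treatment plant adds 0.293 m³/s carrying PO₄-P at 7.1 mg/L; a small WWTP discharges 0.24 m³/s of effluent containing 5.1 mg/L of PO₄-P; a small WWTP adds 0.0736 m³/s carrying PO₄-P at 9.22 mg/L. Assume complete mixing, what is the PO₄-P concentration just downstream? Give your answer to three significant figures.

1.71 mg/L

Flow-weighted average: C = (1.800·0.06900 + 0.2930·7.100 + 0.2400·5.100 + 0.07360·9.220) / 2.407 = 4.107/2.407 = 1.707 mg/L.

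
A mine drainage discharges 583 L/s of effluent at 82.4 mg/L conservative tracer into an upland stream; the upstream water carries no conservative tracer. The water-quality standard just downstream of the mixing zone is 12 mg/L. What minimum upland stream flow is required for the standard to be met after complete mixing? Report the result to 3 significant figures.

Set C_mix = 12: (Q·0 + 583.0·82.40) / (Q + 583.0) = 12
→ Q = 583.0·(82.40 − 12)/(12 − 0) = 3420 L/s.

3420 L/s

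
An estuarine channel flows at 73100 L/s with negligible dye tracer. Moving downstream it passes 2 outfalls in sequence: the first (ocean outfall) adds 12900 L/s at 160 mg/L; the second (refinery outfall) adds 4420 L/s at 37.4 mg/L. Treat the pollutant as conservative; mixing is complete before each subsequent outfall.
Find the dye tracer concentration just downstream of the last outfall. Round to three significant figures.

After outfall 1: Q = 73100 + 12900 = 86000 L/s; C = (73100·0 + 12900·160.0)/86000 = 24.00 mg/L.
After outfall 2: Q = 86000 + 4420 = 90420 L/s; C = (86000·24.00 + 4420·37.40)/90420 = 24.66 mg/L.

24.7 mg/L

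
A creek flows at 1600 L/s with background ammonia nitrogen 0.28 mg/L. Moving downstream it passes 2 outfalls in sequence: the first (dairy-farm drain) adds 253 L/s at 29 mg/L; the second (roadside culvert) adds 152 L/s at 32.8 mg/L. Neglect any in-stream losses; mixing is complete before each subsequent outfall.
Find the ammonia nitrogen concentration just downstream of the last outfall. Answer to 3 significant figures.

6.37 mg/L

Below outfall 1: Q → 1853 L/s, C = (1600·0.2800 + 253.0·29.00)/1853 = 4.201 mg/L.
Below outfall 2: Q → 2005 L/s, C = (1853·4.201 + 152.0·32.80)/2005 = 6.369 mg/L.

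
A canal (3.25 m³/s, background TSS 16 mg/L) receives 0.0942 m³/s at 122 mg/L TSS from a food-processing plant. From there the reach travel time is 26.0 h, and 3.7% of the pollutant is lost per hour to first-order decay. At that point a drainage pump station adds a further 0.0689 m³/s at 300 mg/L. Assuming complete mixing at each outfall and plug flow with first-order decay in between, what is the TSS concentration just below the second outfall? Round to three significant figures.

13.0 mg/L

Conservation of mass: C = (3.250·16.00 + 0.09420·122.0) / 3.344 = 63.49/3.344 = 18.99 mg/L; combined flow 3.344 m³/s.
3.7%/h lost → k = −ln(1 − 0.037) = 0.03770 h⁻¹.
Applying C = C₀e^(−kt): 18.99 × 0.3752 = 7.124 mg/L.
At the second outfall, C = (3.344·7.124 + 0.06890·300.0) / (3.344 + 0.06890) = 13.04 mg/L.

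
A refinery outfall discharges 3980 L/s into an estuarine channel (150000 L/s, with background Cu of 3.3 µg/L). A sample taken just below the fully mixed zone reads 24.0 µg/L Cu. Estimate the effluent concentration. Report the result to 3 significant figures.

804 µg/L

Mass balance: 150000·3.300 + 3980·Cₑ = 154000·24.00
→ Cₑ = (154000·24.00 − 150000·3.300) / 3980 = 804.2 µg/L.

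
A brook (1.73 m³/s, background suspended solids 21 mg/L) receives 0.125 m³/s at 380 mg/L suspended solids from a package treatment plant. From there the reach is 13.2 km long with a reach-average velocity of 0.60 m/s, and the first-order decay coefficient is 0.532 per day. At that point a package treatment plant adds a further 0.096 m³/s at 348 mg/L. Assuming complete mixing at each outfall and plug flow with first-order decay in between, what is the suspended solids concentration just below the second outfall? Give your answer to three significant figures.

Flow-weighted average: C = (1.730·21.00 + 0.1250·380.0) / 1.855 = 83.83/1.855 = 45.19 mg/L; combined flow 1.855 m³/s.
Travel time t = 13.2·1000 / 0.60 = 22000 s = 6.111 h.
Applying C = C₀e^(−kt): 45.19 × 0.8733 = 39.47 mg/L.
At the second outfall, C = (1.855·39.47 + 0.09600·348.0) / (1.855 + 0.09600) = 54.65 mg/L.

54.6 mg/L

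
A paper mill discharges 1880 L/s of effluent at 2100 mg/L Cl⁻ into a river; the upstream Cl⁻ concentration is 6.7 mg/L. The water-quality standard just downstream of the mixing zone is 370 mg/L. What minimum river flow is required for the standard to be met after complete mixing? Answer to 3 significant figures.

8950 L/s

Set C_mix = 370: (Q·6.700 + 1880·2100) / (Q + 1880) = 370
→ Q = 1880·(2100 − 370)/(370 − 6.700) = 8952 L/s.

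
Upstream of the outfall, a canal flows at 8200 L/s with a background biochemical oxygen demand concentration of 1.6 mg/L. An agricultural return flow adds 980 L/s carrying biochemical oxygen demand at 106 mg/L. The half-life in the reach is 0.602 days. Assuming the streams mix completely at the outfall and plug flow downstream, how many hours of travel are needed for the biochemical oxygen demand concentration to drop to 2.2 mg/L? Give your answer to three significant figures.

Flow-weighted average: C = (8200·1.600 + 980.0·106.0) / 9180 = 117000/9180 = 12.75 mg/L.
Half-life 0.602 d → k = ln 2 / 0.602 = 1.151 d⁻¹.
12.75·exp(−k·t) = 2.2 → t = ln(12.75/2.2)/k = 131800 s = 36.62 h.

36.6 h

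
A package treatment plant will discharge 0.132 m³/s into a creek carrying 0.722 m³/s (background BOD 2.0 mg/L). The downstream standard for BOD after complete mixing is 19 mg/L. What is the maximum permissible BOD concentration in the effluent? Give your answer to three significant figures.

112 mg/L

At the limit, (Qr·Cr + Qe·Cₑ)/(Qr + Qe) = 19:
Cₑ = (0.8540·19 − 0.7220·2.000) / 0.1320 = 112.0 mg/L.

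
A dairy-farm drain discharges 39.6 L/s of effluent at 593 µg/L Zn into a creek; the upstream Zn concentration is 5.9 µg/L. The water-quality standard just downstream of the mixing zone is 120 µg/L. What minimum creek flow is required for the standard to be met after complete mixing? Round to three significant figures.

Set C_mix = 120: (Q·5.900 + 39.60·593.0) / (Q + 39.60) = 120
→ Q = 39.60·(593.0 − 120)/(120 − 5.900) = 164.2 L/s.

164 L/s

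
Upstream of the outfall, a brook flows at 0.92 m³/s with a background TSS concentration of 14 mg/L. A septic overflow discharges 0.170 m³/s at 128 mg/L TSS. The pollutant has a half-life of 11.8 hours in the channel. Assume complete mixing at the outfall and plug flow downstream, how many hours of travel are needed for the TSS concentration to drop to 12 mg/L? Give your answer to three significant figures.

Flow-weighted average: C = (0.9200·14.00 + 0.1700·128.0) / 1.090 = 34.64/1.090 = 31.78 mg/L.
Half-life 11.8 h → k = ln 2 / 11.8 = 0.05874 h⁻¹ = 1.410 d⁻¹.
31.78·exp(−k·t) = 12 → t = ln(31.78/12)/k = 59690 s = 16.58 h.

16.6 h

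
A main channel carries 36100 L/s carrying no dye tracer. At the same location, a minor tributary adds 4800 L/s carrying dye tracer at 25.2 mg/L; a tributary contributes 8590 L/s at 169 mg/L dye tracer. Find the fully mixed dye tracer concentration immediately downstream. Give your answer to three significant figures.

Flow-weighted average: C = (36100·0 + 4800·25.20 + 8590·169.0) / 49490 = 1573000/49490 = 31.78 mg/L.

31.8 mg/L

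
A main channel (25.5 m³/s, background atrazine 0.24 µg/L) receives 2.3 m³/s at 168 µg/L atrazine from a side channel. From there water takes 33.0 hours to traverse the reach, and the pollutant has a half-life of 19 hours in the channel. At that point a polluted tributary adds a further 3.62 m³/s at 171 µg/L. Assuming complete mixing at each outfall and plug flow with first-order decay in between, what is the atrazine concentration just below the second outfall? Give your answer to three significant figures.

After mixing, C = (25.50·0.2400 + 2.300·168.0) / 27.80 = 392.5/27.80 = 14.12 µg/L; combined flow 27.80 m³/s.
Half-life 19 h → k = ln 2 / 19 = 0.03648 h⁻¹ = 0.8756 d⁻¹.
Applying C = C₀e^(−kt): 14.12 × 0.3000 = 4.236 µg/L.
At the second outfall, C = (27.80·4.236 + 3.620·171.0) / (27.80 + 3.620) = 23.45 µg/L.

23.4 µg/L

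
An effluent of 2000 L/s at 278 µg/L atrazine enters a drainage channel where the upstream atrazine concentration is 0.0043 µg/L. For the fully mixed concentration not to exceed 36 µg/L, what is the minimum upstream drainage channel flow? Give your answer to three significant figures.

13400 L/s

Set C_mix = 36: (Q·0.004300 + 2000·278.0) / (Q + 2000) = 36
→ Q = 2000·(278.0 − 36)/(36 − 0.004300) = 13450 L/s.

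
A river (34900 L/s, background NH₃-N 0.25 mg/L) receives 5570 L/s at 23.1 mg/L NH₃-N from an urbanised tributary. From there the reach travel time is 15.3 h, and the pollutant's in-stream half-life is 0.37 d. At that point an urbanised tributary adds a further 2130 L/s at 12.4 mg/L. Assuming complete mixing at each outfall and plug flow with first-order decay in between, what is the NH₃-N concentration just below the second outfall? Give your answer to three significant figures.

Flow-weighted average: C = (34900·0.2500 + 5570·23.10) / 40470 = 137400/40470 = 3.395 mg/L; combined flow 40470 L/s.
Half-life 0.37 d → k = ln 2 / 0.37 = 1.873 d⁻¹.
First-order decay: C = 3.395·exp(−k·t) = 3.395·0.3029 = 1.028 mg/L.
Second outfall: C = (40470·1.028 + 2130·12.40)/42600 = 1.597 mg/L.

1.60 mg/L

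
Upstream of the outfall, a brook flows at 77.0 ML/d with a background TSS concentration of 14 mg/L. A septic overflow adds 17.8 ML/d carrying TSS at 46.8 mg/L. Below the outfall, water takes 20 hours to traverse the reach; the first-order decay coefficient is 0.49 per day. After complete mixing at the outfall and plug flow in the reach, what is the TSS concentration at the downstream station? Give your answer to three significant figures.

After mixing, C = (77.00·14.00 + 17.80·46.80) / 94.80 = 1911/94.80 = 20.16 mg/L.
First-order decay: C = 20.16·exp(−k·t) = 20.16·0.6648 = 13.40 mg/L.

13.4 mg/L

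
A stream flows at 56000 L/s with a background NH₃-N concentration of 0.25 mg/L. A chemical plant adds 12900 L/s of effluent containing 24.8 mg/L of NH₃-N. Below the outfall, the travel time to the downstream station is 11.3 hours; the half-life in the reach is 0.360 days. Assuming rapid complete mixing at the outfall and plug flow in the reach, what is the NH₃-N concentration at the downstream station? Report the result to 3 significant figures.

Mixed concentration C = ΣQC/ΣQ = (56000·0.2500 + 12900·24.80) / 68900 = 333900/68900 = 4.846 mg/L.
Half-life 0.360 d → k = ln 2 / 0.360 = 1.925 d⁻¹.
Decay over the reach: 4.846·exp(−kt) = 4.846·0.4039 = 1.958 mg/L.

1.96 mg/L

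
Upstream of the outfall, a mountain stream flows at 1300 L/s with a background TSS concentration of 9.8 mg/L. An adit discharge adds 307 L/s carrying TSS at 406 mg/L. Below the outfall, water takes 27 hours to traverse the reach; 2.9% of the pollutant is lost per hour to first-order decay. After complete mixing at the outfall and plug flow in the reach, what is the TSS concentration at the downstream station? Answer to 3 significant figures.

Flow-weighted average: C = (1300·9.800 + 307.0·406.0) / 1607 = 137400/1607 = 85.49 mg/L.
2.9%/h lost → k = −ln(1 − 0.029) = 0.02943 h⁻¹.
Decay over the reach: 85.49·exp(−kt) = 85.49·0.4518 = 38.62 mg/L.

38.6 mg/L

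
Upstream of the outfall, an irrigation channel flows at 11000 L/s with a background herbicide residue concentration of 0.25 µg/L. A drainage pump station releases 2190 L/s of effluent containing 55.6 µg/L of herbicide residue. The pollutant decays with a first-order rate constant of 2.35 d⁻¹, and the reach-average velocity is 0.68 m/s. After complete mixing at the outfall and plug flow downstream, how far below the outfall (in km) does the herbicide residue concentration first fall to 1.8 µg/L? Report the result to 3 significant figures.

Conservation of mass: C = (11000·0.2500 + 2190·55.60) / 13190 = 124500/13190 = 9.440 µg/L.
Set 9.440·exp(−k·t) = 1.8 → t = ln(9.440/1.8)/k = 60930 s = 16.92 h.
Distance = v·t = 0.68·60930 = 41430 m = 41.43 km.

41.4 km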